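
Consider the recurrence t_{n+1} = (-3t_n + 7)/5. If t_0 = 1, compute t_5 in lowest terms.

2704/3125

t_1 = (-3·1 + 7)/5 = 4/5.
t_2 = (-3·(4/5) + 7)/5 = 23/25.
t_3 = (-3·(23/25) + 7)/5 = 106/125.
t_4 = (-3·(106/125) + 7)/5 = 557/625.
t_5 = (-3·(557/625) + 7)/5 = 2704/3125.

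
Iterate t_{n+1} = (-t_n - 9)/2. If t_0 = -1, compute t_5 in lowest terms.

t_1 = (-(-1) - 9)/2 = -4.
t_2 = (-(-4) - 9)/2 = -5/2.
t_3 = (-(-5/2) - 9)/2 = -13/4.
t_4 = (-(-13/4) - 9)/2 = -23/8.
t_5 = (-(-23/8) - 9)/2 = -49/16.

-49/16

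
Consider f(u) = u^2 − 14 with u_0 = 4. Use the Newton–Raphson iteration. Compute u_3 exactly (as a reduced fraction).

f'(u) = 2u.
f(4) = 2, f'(4) = 8, so u_1 = 4 − 2/8 = 15/4.
f(15/4) = 1/16, f'(15/4) = 15/2, so u_2 = (15/4) − (1/16)/(15/2) = 449/120.
f(449/120) = 1/14400, f'(449/120) = 449/60, so u_3 = (449/120) − (1/14400)/(449/60) = 403201/107760.

403201/107760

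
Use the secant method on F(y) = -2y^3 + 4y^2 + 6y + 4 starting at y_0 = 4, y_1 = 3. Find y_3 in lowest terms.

4013/1271

F(4) = -36, F(3) = 4. y_2 = 3 - 4·(3 - 4)/(4 - (-36)) = 31/10.
F(3) = 4, F(31/10) = 729/500. y_3 = (31/10) - (729/500)·((31/10) - 3)/((729/500) - 4) = 4013/1271.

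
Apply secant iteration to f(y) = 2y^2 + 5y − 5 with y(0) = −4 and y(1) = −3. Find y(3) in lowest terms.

f(−4) = 7, f(−3) = −2. y(2) = (−3) − (−2)·((−3) − (−4))/((−2) − 7) = −29/9.
f(−3) = −2, f(−29/9) = −28/81. y(3) = (−29/9) − (−28/81)·((−29/9) − (−3))/((−28/81) − (−2)) = −219/67.

−219/67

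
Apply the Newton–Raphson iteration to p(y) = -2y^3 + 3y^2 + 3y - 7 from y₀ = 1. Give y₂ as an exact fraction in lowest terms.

13/9

p'(y) = -6y^2 + 6y + 3.
p(1) = -3, p'(1) = 3, so y₁ = 1 - (-3)/3 = 2.
p(2) = -5, p'(2) = -9, so y₂ = 2 - (-5)/(-9) = 13/9.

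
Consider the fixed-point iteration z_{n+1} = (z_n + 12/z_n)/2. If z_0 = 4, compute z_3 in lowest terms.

18817/5432

z_1 = (4 + 12/4)/2 = 7/2.
z_2 = (7/2 + 12/(7/2))/2 = 97/28.
z_3 = (97/28 + 12/(97/28))/2 = 18817/5432.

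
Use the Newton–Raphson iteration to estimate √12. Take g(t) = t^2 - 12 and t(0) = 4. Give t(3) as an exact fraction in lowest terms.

g'(t) = 2t.
g(4) = 4, g'(4) = 8, so t(1) = 4 - 4/8 = 7/2.
g(7/2) = 1/4, g'(7/2) = 7, so t(2) = (7/2) - (1/4)/7 = 97/28.
g(97/28) = 1/784, g'(97/28) = 97/14, so t(3) = (97/28) - (1/784)/(97/14) = 18817/5432.

18817/5432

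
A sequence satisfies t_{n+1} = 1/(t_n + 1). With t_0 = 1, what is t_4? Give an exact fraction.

t_1 = 1/(1 + 1) = 1/2.
t_2 = 1/(1/2 + 1) = 2/3.
t_3 = 1/(2/3 + 1) = 3/5.
t_4 = 1/(3/5 + 1) = 5/8.

5/8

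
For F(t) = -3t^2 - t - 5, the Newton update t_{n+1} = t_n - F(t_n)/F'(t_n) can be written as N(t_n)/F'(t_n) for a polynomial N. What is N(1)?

2

F'(t) = -6t - 1.
N(t) = t·F'(t) - F(t) = t·(-6t - 1) - (-3t^2 - t - 5) = -3t^2 + 5.
N(1) = 2.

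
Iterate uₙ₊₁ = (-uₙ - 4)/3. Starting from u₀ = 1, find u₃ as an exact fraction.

u₁ = (-1 - 4)/3 = -5/3.
u₂ = (-(-5/3) - 4)/3 = -7/9.
u₃ = (-(-7/9) - 4)/3 = -29/27.

-29/27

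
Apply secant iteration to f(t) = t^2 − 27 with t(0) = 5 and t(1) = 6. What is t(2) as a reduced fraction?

57/11

f(5) = −2, f(6) = 9. t(2) = 6 − 9·(6 − 5)/(9 − (−2)) = 57/11.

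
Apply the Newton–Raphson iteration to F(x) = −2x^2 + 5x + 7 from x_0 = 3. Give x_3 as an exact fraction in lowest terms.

F'(x) = −4x + 5.
F(3) = 4, F'(3) = −7, so x_1 = 3 − 4/(−7) = 25/7.
F(25/7) = −32/49, F'(25/7) = −65/7, so x_2 = (25/7) − (−32/49)/(−65/7) = 1593/455.
F(1593/455) = −2048/207025, F'(1593/455) = −4097/455, so x_3 = (1593/455) − (−2048/207025)/(−4097/455) = 6524473/1864135.

6524473/1864135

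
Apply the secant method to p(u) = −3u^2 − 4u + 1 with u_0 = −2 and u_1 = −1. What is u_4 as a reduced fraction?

−313/203

p(−2) = −3, p(−1) = 2. u_2 = (−1) − 2·((−1) − (−2))/(2 − (−3)) = −7/5.
p(−1) = 2, p(−7/5) = 18/25. u_3 = (−7/5) − (18/25)·((−7/5) − (−1))/((18/25) − 2) = −13/8.
p(−7/5) = 18/25, p(−13/8) = −27/64. u_4 = (−13/8) − (−27/64)·((−13/8) − (−7/5))/((−27/64) − (18/25)) = −313/203.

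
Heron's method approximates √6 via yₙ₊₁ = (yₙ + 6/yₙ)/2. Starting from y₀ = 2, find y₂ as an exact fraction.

y₁ = (2 + 6/2)/2 = 5/2.
y₂ = (5/2 + 6/(5/2))/2 = 49/20.

49/20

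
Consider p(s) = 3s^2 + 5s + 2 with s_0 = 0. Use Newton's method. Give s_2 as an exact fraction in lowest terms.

p'(s) = 6s + 5.
p(0) = 2, p'(0) = 5, so s_1 = 0 − 2/5 = −2/5.
p(−2/5) = 12/25, p'(−2/5) = 13/5, so s_2 = (−2/5) − (12/25)/(13/5) = −38/65.

−38/65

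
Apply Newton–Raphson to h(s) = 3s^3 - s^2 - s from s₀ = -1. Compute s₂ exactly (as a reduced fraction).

h'(s) = 9s^2 - 2s - 1.
h(-1) = -3, h'(-1) = 10, so s₁ = (-1) - (-3)/10 = -7/10.
h(-7/10) = -819/1000, h'(-7/10) = 481/100, so s₂ = (-7/10) - (-819/1000)/(481/100) = -98/185.

-98/185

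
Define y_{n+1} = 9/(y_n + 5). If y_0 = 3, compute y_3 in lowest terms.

y_1 = 9/(3 + 5) = 9/8.
y_2 = 9/(9/8 + 5) = 72/49.
y_3 = 9/(72/49 + 5) = 441/317.

441/317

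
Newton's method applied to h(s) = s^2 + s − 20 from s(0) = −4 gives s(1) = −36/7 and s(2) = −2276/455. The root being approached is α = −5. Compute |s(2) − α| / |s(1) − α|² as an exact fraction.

7/65

s(1) − α = −36/7 − (−5) = −36/7 + 5 = −1/7, so |s(1) − α| = 1/7.
s(2) − α = −2276/455 − (−5) = −2276/455 + 5 = −1/455, so |s(2) − α| = 1/455.
|s(1) − α|² = 1/49.
Ratio = (1/455) / (1/49) = 7/65.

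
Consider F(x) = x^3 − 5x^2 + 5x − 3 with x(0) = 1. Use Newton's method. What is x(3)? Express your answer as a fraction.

F'(x) = 3x^2 − 10x + 5.
F(1) = −2, F'(1) = −2, so x(1) = 1 − (−2)/(−2) = 0.
F(0) = −3, F'(0) = 5, so x(2) = 0 − (−3)/5 = 3/5.
F(3/5) = −198/125, F'(3/5) = 2/25, so x(3) = (3/5) − (−198/125)/(2/25) = 102/5.

102/5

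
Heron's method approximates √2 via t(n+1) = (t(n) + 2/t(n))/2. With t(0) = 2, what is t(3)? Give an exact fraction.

t(1) = (2 + 2/2)/2 = 3/2.
t(2) = (3/2 + 2/(3/2))/2 = 17/12.
t(3) = (17/12 + 2/(17/12))/2 = 577/408.

577/408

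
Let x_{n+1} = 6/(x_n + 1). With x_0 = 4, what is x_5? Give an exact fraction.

x_1 = 6/(4 + 1) = 6/5.
x_2 = 6/(6/5 + 1) = 30/11.
x_3 = 6/(30/11 + 1) = 66/41.
x_4 = 6/(66/41 + 1) = 246/107.
x_5 = 6/(246/107 + 1) = 642/353.

642/353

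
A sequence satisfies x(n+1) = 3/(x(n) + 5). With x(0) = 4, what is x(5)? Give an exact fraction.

x(1) = 3/(4 + 5) = 1/3.
x(2) = 3/(1/3 + 5) = 9/16.
x(3) = 3/(9/16 + 5) = 48/89.
x(4) = 3/(48/89 + 5) = 267/493.
x(5) = 3/(267/493 + 5) = 1479/2732.

1479/2732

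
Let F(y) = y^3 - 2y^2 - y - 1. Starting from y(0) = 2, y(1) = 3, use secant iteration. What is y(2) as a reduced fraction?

F(2) = -3, F(3) = 5. y(2) = 3 - 5·(3 - 2)/(5 - (-3)) = 19/8.

19/8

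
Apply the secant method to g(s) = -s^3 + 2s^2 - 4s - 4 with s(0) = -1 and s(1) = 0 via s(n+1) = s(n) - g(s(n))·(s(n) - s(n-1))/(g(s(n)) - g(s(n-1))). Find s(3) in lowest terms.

-49/67

g(-1) = 3, g(0) = -4. s(2) = 0 - (-4)·(0 - (-1))/((-4) - 3) = -4/7.
g(0) = -4, g(-4/7) = -300/343. s(3) = (-4/7) - (-300/343)·((-4/7) - 0)/((-300/343) - (-4)) = -49/67.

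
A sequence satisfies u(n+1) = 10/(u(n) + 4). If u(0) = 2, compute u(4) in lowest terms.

u(1) = 10/(2 + 4) = 5/3.
u(2) = 10/(5/3 + 4) = 30/17.
u(3) = 10/(30/17 + 4) = 85/49.
u(4) = 10/(85/49 + 4) = 490/281.

490/281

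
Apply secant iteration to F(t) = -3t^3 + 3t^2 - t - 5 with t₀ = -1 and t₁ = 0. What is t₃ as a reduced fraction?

-245/229

F(-1) = 2, F(0) = -5. t₂ = 0 - (-5)·(0 - (-1))/((-5) - 2) = -5/7.
F(0) = -5, F(-5/7) = -570/343. t₃ = (-5/7) - (-570/343)·((-5/7) - 0)/((-570/343) - (-5)) = -245/229.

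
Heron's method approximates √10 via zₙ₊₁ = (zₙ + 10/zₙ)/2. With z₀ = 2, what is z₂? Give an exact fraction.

89/28

z₁ = (2 + 10/2)/2 = 7/2.
z₂ = (7/2 + 10/(7/2))/2 = 89/28.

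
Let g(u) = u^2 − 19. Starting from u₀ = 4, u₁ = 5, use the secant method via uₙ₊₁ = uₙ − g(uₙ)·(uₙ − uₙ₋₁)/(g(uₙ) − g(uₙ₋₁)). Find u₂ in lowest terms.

13/3

g(4) = −3, g(5) = 6. u₂ = 5 − 6·(5 − 4)/(6 − (−3)) = 13/3.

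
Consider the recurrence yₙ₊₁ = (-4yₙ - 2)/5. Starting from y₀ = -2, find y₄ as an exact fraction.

y₁ = (-4·(-2) - 2)/5 = 6/5.
y₂ = (-4·(6/5) - 2)/5 = -34/25.
y₃ = (-4·(-34/25) - 2)/5 = 86/125.
y₄ = (-4·(86/125) - 2)/5 = -594/625.

-594/625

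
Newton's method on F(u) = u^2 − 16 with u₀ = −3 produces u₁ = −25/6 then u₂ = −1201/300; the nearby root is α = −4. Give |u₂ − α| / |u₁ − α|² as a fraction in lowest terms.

3/25

u₁ − α = −25/6 − (−4) = −25/6 + 4 = −1/6, so |u₁ − α| = 1/6.
u₂ − α = −1201/300 − (−4) = −1201/300 + 4 = −1/300, so |u₂ − α| = 1/300.
|u₁ − α|² = 1/36.
Ratio = (1/300) / (1/36) = 3/25.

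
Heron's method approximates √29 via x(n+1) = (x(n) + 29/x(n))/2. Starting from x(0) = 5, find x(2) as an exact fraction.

x(1) = (5 + 29/5)/2 = 27/5.
x(2) = (27/5 + 29/(27/5))/2 = 727/135.

727/135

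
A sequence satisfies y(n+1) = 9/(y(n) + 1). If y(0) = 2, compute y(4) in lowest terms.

y(1) = 9/(2 + 1) = 3.
y(2) = 9/(3 + 1) = 9/4.
y(3) = 9/(9/4 + 1) = 36/13.
y(4) = 9/(36/13 + 1) = 117/49.

117/49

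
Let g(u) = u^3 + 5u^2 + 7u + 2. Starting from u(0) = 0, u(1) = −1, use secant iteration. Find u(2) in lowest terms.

−2/3

g(0) = 2, g(−1) = −1. u(2) = (−1) − (−1)·((−1) − 0)/((−1) − 2) = −2/3.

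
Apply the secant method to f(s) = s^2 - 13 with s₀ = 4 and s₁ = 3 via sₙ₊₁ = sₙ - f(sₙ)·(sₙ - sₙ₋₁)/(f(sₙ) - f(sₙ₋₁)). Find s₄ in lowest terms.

1042/289

f(4) = 3, f(3) = -4. s₂ = 3 - (-4)·(3 - 4)/((-4) - 3) = 25/7.
f(3) = -4, f(25/7) = -12/49. s₃ = (25/7) - (-12/49)·((25/7) - 3)/((-12/49) - (-4)) = 83/23.
f(25/7) = -12/49, f(83/23) = 12/529. s₄ = (83/23) - (12/529)·((83/23) - (25/7))/((12/529) - (-12/49)) = 1042/289.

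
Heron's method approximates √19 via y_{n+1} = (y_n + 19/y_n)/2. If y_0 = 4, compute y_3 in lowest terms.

y_1 = (4 + 19/4)/2 = 35/8.
y_2 = (35/8 + 19/(35/8))/2 = 2441/560.
y_3 = (2441/560 + 19/(2441/560))/2 = 11916881/2733920.

11916881/2733920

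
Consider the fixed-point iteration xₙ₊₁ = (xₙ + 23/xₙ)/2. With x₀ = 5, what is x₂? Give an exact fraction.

x₁ = (5 + 23/5)/2 = 24/5.
x₂ = (24/5 + 23/(24/5))/2 = 1151/240.

1151/240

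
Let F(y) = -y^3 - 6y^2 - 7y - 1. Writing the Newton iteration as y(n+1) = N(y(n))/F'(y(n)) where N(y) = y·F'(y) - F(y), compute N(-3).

1

F'(y) = -3y^2 - 12y - 7.
N(y) = y·F'(y) - F(y) = y·(-3y^2 - 12y - 7) - (-y^3 - 6y^2 - 7y - 1) = -2y^3 - 6y^2 + 1.
N(-3) = 1.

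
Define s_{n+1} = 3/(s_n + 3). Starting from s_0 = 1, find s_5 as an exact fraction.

s_1 = 3/(1 + 3) = 3/4.
s_2 = 3/(3/4 + 3) = 4/5.
s_3 = 3/(4/5 + 3) = 15/19.
s_4 = 3/(15/19 + 3) = 19/24.
s_5 = 3/(19/24 + 3) = 72/91.

72/91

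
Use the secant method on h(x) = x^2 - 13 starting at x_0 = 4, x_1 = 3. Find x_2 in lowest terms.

25/7

h(4) = 3, h(3) = -4. x_2 = 3 - (-4)·(3 - 4)/((-4) - 3) = 25/7.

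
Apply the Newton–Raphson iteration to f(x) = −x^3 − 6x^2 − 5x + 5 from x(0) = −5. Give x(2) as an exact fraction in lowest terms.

−2367/502

f'(x) = −3x^2 − 12x − 5.
f(−5) = 5, f'(−5) = −20, so x(1) = (−5) − 5/(−20) = −19/4.
f(−19/4) = 35/64, f'(−19/4) = −251/16, so x(2) = (−19/4) − (35/64)/(−251/16) = −2367/502.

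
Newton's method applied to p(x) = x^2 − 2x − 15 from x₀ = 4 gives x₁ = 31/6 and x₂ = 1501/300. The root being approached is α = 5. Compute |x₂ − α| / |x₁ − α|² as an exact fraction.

x₁ − α = 31/6 − 5 = 1/6, so |x₁ − α| = 1/6.
x₂ − α = 1501/300 − 5 = 1/300, so |x₂ − α| = 1/300.
|x₁ − α|² = 1/36.
Ratio = (1/300) / (1/36) = 3/25.

3/25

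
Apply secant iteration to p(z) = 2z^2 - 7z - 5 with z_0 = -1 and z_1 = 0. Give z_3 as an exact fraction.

p(-1) = 4, p(0) = -5. z_2 = 0 - (-5)·(0 - (-1))/((-5) - 4) = -5/9.
p(0) = -5, p(-5/9) = -40/81. z_3 = (-5/9) - (-40/81)·((-5/9) - 0)/((-40/81) - (-5)) = -45/73.

-45/73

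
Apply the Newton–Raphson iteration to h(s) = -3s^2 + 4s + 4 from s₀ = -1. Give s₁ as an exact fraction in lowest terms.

h'(s) = -6s + 4.
h(-1) = -3, h'(-1) = 10, so s₁ = (-1) - (-3)/10 = -7/10.

-7/10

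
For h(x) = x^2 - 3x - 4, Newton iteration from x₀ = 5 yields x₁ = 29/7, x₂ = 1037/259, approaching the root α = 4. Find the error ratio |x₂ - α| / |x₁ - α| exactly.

x₁ - α = 29/7 - 4 = 1/7, so |x₁ - α| = 1/7.
x₂ - α = 1037/259 - 4 = 1/259, so |x₂ - α| = 1/259.
Ratio = (1/259) / (1/7) = 1/37.

1/37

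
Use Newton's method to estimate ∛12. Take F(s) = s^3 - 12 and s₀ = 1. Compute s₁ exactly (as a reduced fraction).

14/3

F'(s) = 3s^2.
F(1) = -11, F'(1) = 3, so s₁ = 1 - (-11)/3 = 14/3.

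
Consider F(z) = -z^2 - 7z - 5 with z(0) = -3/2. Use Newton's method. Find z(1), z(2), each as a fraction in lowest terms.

F'(z) = -2z - 7.
F(-3/2) = 13/4, F'(-3/2) = -4, so z(1) = (-3/2) - (13/4)/(-4) = -11/16.
F(-11/16) = -169/256, F'(-11/16) = -45/8, so z(2) = (-11/16) - (-169/256)/(-45/8) = -1159/1440.

z(1) = -11/16, z(2) = -1159/1440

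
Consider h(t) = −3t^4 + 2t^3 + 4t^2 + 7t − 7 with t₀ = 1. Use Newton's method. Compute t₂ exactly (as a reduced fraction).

h'(t) = −12t^3 + 6t^2 + 8t + 7.
h(1) = 3, h'(1) = 9, so t₁ = 1 − 3/9 = 2/3.
h(2/3) = −5/9, h'(2/3) = 103/9, so t₂ = (2/3) − (−5/9)/(103/9) = 221/309.

221/309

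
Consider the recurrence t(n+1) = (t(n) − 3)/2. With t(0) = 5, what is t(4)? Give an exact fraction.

−5/2

t(1) = (5 − 3)/2 = 1.
t(2) = (1 − 3)/2 = −1.
t(3) = ((−1) − 3)/2 = −2.
t(4) = ((−2) − 3)/2 = −5/2.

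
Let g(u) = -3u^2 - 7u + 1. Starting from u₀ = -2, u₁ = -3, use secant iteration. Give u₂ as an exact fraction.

g(-2) = 3, g(-3) = -5. u₂ = (-3) - (-5)·((-3) - (-2))/((-5) - 3) = -19/8.

-19/8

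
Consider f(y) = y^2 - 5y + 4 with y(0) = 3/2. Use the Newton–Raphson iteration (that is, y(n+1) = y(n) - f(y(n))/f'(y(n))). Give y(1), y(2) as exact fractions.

f'(y) = 2y - 5.
f(3/2) = -5/4, f'(3/2) = -2, so y(1) = (3/2) - (-5/4)/(-2) = 7/8.
f(7/8) = 25/64, f'(7/8) = -13/4, so y(2) = (7/8) - (25/64)/(-13/4) = 207/208.

y(1) = 7/8, y(2) = 207/208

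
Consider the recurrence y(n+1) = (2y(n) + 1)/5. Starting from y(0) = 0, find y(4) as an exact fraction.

y(1) = (2·0 + 1)/5 = 1/5.
y(2) = (2·(1/5) + 1)/5 = 7/25.
y(3) = (2·(7/25) + 1)/5 = 39/125.
y(4) = (2·(39/125) + 1)/5 = 203/625.

203/625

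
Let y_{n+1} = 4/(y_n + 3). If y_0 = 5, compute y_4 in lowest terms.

y_1 = 4/(5 + 3) = 1/2.
y_2 = 4/(1/2 + 3) = 8/7.
y_3 = 4/(8/7 + 3) = 28/29.
y_4 = 4/(28/29 + 3) = 116/115.

116/115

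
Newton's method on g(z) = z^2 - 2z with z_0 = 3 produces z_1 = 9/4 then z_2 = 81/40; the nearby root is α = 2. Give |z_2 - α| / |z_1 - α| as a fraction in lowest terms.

z_1 - α = 9/4 - 2 = 1/4, so |z_1 - α| = 1/4.
z_2 - α = 81/40 - 2 = 1/40, so |z_2 - α| = 1/40.
Ratio = (1/40) / (1/4) = 1/10.

1/10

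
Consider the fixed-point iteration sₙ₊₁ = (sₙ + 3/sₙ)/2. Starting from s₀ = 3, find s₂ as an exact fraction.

s₁ = (3 + 3/3)/2 = 2.
s₂ = (2 + 3/2)/2 = 7/4.

7/4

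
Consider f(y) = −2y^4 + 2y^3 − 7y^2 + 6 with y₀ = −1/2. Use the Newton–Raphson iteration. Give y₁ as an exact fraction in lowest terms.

f'(y) = −8y^3 + 6y^2 − 14y.
f(−1/2) = 31/8, f'(−1/2) = 19/2, so y₁ = (−1/2) − (31/8)/(19/2) = −69/76.

−69/76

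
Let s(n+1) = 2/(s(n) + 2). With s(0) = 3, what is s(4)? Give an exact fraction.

s(1) = 2/(3 + 2) = 2/5.
s(2) = 2/(2/5 + 2) = 5/6.
s(3) = 2/(5/6 + 2) = 12/17.
s(4) = 2/(12/17 + 2) = 17/23.

17/23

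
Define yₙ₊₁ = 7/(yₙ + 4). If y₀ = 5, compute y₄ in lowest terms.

y₁ = 7/(5 + 4) = 7/9.
y₂ = 7/(7/9 + 4) = 63/43.
y₃ = 7/(63/43 + 4) = 301/235.
y₄ = 7/(301/235 + 4) = 1645/1241.

1645/1241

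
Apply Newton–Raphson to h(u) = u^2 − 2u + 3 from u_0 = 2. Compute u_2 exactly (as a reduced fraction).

11/4

h'(u) = 2u − 2.
h(2) = 3, h'(2) = 2, so u_1 = 2 − 3/2 = 1/2.
h(1/2) = 9/4, h'(1/2) = −1, so u_2 = (1/2) − (9/4)/(−1) = 11/4.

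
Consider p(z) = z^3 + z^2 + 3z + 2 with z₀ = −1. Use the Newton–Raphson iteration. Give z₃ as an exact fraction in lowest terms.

−1178446/1647657

p'(z) = 3z^2 + 2z + 3.
p(−1) = −1, p'(−1) = 4, so z₁ = (−1) − (−1)/4 = −3/4.
p(−3/4) = −7/64, p'(−3/4) = 51/16, so z₂ = (−3/4) − (−7/64)/(51/16) = −73/102.
p(−73/102) = −1519/1061208, p'(−73/102) = 10769/3468, so z₃ = (−73/102) − (−1519/1061208)/(10769/3468) = −1178446/1647657.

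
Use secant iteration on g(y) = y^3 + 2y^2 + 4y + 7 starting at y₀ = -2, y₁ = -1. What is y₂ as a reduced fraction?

g(-2) = -1, g(-1) = 4. y₂ = (-1) - 4·((-1) - (-2))/(4 - (-1)) = -9/5.

-9/5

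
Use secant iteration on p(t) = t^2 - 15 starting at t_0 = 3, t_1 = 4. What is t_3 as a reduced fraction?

p(3) = -6, p(4) = 1. t_2 = 4 - 1·(4 - 3)/(1 - (-6)) = 27/7.
p(4) = 1, p(27/7) = -6/49. t_3 = (27/7) - (-6/49)·((27/7) - 4)/((-6/49) - 1) = 213/55.

213/55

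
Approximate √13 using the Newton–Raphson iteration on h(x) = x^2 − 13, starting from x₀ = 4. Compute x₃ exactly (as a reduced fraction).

5597777/1552544

h'(x) = 2x.
h(4) = 3, h'(4) = 8, so x₁ = 4 − 3/8 = 29/8.
h(29/8) = 9/64, h'(29/8) = 29/4, so x₂ = (29/8) − (9/64)/(29/4) = 1673/464.
h(1673/464) = 81/215296, h'(1673/464) = 1673/232, so x₃ = (1673/464) − (81/215296)/(1673/232) = 5597777/1552544.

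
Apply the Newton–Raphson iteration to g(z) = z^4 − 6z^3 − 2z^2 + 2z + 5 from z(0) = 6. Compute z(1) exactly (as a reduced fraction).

g'(z) = 4z^3 − 18z^2 − 4z + 2.
g(6) = −55, g'(6) = 194, so z(1) = 6 − (−55)/194 = 1219/194.

1219/194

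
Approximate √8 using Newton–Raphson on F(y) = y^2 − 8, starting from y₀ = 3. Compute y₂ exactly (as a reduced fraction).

577/204

F'(y) = 2y.
F(3) = 1, F'(3) = 6, so y₁ = 3 − 1/6 = 17/6.
F(17/6) = 1/36, F'(17/6) = 17/3, so y₂ = (17/6) − (1/36)/(17/3) = 577/204.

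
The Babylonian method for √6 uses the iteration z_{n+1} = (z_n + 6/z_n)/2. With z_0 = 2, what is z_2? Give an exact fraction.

49/20

z_1 = (2 + 6/2)/2 = 5/2.
z_2 = (5/2 + 6/(5/2))/2 = 49/20.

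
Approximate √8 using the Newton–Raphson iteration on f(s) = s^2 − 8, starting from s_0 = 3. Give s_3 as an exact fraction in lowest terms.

665857/235416

f'(s) = 2s.
f(3) = 1, f'(3) = 6, so s_1 = 3 − 1/6 = 17/6.
f(17/6) = 1/36, f'(17/6) = 17/3, so s_2 = (17/6) − (1/36)/(17/3) = 577/204.
f(577/204) = 1/41616, f'(577/204) = 577/102, so s_3 = (577/204) − (1/41616)/(577/102) = 665857/235416.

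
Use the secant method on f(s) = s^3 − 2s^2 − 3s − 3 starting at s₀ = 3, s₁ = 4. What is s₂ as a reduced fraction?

f(3) = −3, f(4) = 17. s₂ = 4 − 17·(4 − 3)/(17 − (−3)) = 63/20.

63/20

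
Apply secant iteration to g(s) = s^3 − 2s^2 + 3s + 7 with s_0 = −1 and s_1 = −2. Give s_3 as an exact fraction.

−4546/4193

g(−1) = 1, g(−2) = −15. s_2 = (−2) − (−15)·((−2) − (−1))/((−15) − 1) = −17/16.
g(−2) = −15, g(−17/16) = 1455/4096. s_3 = (−17/16) − (1455/4096)·((−17/16) − (−2))/((1455/4096) − (−15)) = −4546/4193.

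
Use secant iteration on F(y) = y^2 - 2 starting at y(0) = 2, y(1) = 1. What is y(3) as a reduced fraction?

F(2) = 2, F(1) = -1. y(2) = 1 - (-1)·(1 - 2)/((-1) - 2) = 4/3.
F(1) = -1, F(4/3) = -2/9. y(3) = (4/3) - (-2/9)·((4/3) - 1)/((-2/9) - (-1)) = 10/7.

10/7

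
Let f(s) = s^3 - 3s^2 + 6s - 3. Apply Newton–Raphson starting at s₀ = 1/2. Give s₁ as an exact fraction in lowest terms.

f'(s) = 3s^2 - 6s + 6.
f(1/2) = -5/8, f'(1/2) = 15/4, so s₁ = (1/2) - (-5/8)/(15/4) = 2/3.

2/3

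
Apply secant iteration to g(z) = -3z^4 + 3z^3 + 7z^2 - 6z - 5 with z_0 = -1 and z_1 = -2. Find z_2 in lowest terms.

-41/39

g(-1) = 2, g(-2) = -37. z_2 = (-2) - (-37)·((-2) - (-1))/((-37) - 2) = -41/39.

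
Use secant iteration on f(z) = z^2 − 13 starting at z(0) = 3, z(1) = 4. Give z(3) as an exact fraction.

f(3) = −4, f(4) = 3. z(2) = 4 − 3·(4 − 3)/(3 − (−4)) = 25/7.
f(4) = 3, f(25/7) = −12/49. z(3) = (25/7) − (−12/49)·((25/7) − 4)/((−12/49) − 3) = 191/53.

191/53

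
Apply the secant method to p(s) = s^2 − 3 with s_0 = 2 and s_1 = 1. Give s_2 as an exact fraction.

p(2) = 1, p(1) = −2. s_2 = 1 − (−2)·(1 − 2)/((−2) − 1) = 5/3.

5/3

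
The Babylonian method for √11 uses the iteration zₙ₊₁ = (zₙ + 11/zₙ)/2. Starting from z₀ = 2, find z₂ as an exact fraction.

z₁ = (2 + 11/2)/2 = 15/4.
z₂ = (15/4 + 11/(15/4))/2 = 401/120.

401/120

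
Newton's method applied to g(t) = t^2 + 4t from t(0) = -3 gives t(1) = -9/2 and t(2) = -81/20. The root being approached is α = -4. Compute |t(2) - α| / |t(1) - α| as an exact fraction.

t(1) - α = -9/2 - (-4) = -9/2 + 4 = -1/2, so |t(1) - α| = 1/2.
t(2) - α = -81/20 - (-4) = -81/20 + 4 = -1/20, so |t(2) - α| = 1/20.
Ratio = (1/20) / (1/2) = 1/10.

1/10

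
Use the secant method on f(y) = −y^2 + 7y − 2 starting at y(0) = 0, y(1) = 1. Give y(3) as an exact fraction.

f(0) = −2, f(1) = 4. y(2) = 1 − 4·(1 − 0)/(4 − (−2)) = 1/3.
f(1) = 4, f(1/3) = 2/9. y(3) = (1/3) − (2/9)·((1/3) − 1)/((2/9) − 4) = 5/17.

5/17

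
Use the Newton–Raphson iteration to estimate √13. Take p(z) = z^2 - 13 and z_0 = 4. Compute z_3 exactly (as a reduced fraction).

5597777/1552544

p'(z) = 2z.
p(4) = 3, p'(4) = 8, so z_1 = 4 - 3/8 = 29/8.
p(29/8) = 9/64, p'(29/8) = 29/4, so z_2 = (29/8) - (9/64)/(29/4) = 1673/464.
p(1673/464) = 81/215296, p'(1673/464) = 1673/232, so z_3 = (1673/464) - (81/215296)/(1673/232) = 5597777/1552544.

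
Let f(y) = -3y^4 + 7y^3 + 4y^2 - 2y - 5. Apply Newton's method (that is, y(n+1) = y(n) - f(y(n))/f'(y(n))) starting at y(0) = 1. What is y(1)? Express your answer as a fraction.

f'(y) = -12y^3 + 21y^2 + 8y - 2.
f(1) = 1, f'(1) = 15, so y(1) = 1 - 1/15 = 14/15.

14/15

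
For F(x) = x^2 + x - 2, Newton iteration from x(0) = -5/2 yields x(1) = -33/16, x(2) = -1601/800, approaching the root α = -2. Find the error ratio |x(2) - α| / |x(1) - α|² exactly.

8/25

x(1) - α = -33/16 - (-2) = -33/16 + 2 = -1/16, so |x(1) - α| = 1/16.
x(2) - α = -1601/800 - (-2) = -1601/800 + 2 = -1/800, so |x(2) - α| = 1/800.
|x(1) - α|² = 1/256.
Ratio = (1/800) / (1/256) = 8/25.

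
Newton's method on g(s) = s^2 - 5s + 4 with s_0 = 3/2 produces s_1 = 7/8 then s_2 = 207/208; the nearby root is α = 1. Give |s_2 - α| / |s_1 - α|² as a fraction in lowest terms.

4/13

s_1 - α = 7/8 - 1 = -1/8, so |s_1 - α| = 1/8.
s_2 - α = 207/208 - 1 = -1/208, so |s_2 - α| = 1/208.
|s_1 - α|² = 1/64.
Ratio = (1/208) / (1/64) = 4/13.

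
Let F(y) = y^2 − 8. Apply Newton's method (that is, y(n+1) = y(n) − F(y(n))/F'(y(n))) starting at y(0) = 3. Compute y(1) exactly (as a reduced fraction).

F'(y) = 2y.
F(3) = 1, F'(3) = 6, so y(1) = 3 − 1/6 = 17/6.

17/6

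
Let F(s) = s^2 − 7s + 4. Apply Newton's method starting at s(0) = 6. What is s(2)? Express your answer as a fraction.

F'(s) = 2s − 7.
F(6) = −2, F'(6) = 5, so s(1) = 6 − (−2)/5 = 32/5.
F(32/5) = 4/25, F'(32/5) = 29/5, so s(2) = (32/5) − (4/25)/(29/5) = 924/145.

924/145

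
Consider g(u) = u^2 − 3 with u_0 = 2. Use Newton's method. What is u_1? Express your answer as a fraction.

7/4

g'(u) = 2u.
g(2) = 1, g'(2) = 4, so u_1 = 2 − 1/4 = 7/4.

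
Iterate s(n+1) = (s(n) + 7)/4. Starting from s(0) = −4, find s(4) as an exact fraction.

591/256

s(1) = ((−4) + 7)/4 = 3/4.
s(2) = ((3/4) + 7)/4 = 31/16.
s(3) = ((31/16) + 7)/4 = 143/64.
s(4) = ((143/64) + 7)/4 = 591/256.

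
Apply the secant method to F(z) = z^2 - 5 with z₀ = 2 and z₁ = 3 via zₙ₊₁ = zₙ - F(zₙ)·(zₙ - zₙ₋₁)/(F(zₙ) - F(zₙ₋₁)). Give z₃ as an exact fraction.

F(2) = -1, F(3) = 4. z₂ = 3 - 4·(3 - 2)/(4 - (-1)) = 11/5.
F(3) = 4, F(11/5) = -4/25. z₃ = (11/5) - (-4/25)·((11/5) - 3)/((-4/25) - 4) = 29/13.

29/13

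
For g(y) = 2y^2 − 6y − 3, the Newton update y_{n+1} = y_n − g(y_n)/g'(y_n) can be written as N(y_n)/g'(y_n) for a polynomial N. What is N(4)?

g'(y) = 4y − 6.
N(y) = y·g'(y) − g(y) = y·(4y − 6) − (2y^2 − 6y − 3) = 2y^2 + 3.
N(4) = 35.

35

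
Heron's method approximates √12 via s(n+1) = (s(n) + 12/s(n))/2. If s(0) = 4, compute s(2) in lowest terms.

s(1) = (4 + 12/4)/2 = 7/2.
s(2) = (7/2 + 12/(7/2))/2 = 97/28.

97/28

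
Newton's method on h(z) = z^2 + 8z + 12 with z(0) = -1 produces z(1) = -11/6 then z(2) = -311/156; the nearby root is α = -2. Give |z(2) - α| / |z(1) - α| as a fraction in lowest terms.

1/26

z(1) - α = -11/6 - (-2) = -11/6 + 2 = 1/6, so |z(1) - α| = 1/6.
z(2) - α = -311/156 - (-2) = -311/156 + 2 = 1/156, so |z(2) - α| = 1/156.
Ratio = (1/156) / (1/6) = 1/26.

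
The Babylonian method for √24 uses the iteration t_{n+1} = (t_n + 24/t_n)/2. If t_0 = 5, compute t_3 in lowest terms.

46099201/9409960

t_1 = (5 + 24/5)/2 = 49/10.
t_2 = (49/10 + 24/(49/10))/2 = 4801/980.
t_3 = (4801/980 + 24/(4801/980))/2 = 46099201/9409960.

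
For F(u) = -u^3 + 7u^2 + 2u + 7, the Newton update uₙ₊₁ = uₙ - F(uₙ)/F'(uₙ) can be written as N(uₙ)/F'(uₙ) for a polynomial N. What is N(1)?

-2

F'(u) = -3u^2 + 14u + 2.
N(u) = u·F'(u) - F(u) = u·(-3u^2 + 14u + 2) - (-u^3 + 7u^2 + 2u + 7) = -2u^3 + 7u^2 - 7.
N(1) = -2.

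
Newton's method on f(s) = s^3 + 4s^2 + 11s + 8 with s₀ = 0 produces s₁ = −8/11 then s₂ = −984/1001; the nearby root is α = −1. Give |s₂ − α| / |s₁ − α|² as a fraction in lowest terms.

s₁ − α = −8/11 − (−1) = −8/11 + 1 = 3/11, so |s₁ − α| = 3/11.
s₂ − α = −984/1001 − (−1) = −984/1001 + 1 = 17/1001, so |s₂ − α| = 17/1001.
|s₁ − α|² = 9/121.
Ratio = (17/1001) / (9/121) = 187/819.

187/819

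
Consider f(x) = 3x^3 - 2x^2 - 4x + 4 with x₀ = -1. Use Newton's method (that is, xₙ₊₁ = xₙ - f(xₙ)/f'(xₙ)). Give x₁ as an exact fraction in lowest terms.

-4/3

f'(x) = 9x^2 - 4x - 4.
f(-1) = 3, f'(-1) = 9, so x₁ = (-1) - 3/9 = -4/3.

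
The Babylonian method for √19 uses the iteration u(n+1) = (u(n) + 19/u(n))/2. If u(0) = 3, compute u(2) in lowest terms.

u(1) = (3 + 19/3)/2 = 14/3.
u(2) = (14/3 + 19/(14/3))/2 = 367/84.

367/84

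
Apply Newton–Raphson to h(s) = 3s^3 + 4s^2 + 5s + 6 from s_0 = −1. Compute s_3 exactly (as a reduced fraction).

−3168202/2503839

h'(s) = 9s^2 + 8s + 5.
h(−1) = 2, h'(−1) = 6, so s_1 = (−1) − 2/6 = −4/3.
h(−4/3) = −2/3, h'(−4/3) = 31/3, so s_2 = (−4/3) − (−2/3)/(31/3) = −118/93.
h(−118/93) = −968/29791, h'(−118/93) = 26923/2883, so s_3 = (−118/93) − (−968/29791)/(26923/2883) = −3168202/2503839.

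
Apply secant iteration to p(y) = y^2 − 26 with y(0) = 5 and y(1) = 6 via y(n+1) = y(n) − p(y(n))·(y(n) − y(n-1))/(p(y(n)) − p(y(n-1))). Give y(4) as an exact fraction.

34862/6837

p(5) = −1, p(6) = 10. y(2) = 6 − 10·(6 − 5)/(10 − (−1)) = 56/11.
p(6) = 10, p(56/11) = −10/121. y(3) = (56/11) − (−10/121)·((56/11) − 6)/((−10/121) − 10) = 311/61.
p(56/11) = −10/121, p(311/61) = −25/3721. y(4) = (311/61) − (−25/3721)·((311/61) − (56/11))/((−25/3721) − (−10/121)) = 34862/6837.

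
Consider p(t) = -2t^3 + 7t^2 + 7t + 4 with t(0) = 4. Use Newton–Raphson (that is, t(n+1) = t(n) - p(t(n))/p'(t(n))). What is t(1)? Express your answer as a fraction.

p'(t) = -6t^2 + 14t + 7.
p(4) = 16, p'(4) = -33, so t(1) = 4 - 16/(-33) = 148/33.

148/33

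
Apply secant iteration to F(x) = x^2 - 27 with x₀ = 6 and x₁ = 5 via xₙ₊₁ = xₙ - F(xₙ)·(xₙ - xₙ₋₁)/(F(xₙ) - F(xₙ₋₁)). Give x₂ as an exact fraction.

F(6) = 9, F(5) = -2. x₂ = 5 - (-2)·(5 - 6)/((-2) - 9) = 57/11.

57/11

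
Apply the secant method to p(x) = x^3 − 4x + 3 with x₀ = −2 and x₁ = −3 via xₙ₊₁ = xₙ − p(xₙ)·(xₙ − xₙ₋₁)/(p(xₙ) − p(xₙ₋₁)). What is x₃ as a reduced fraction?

p(−2) = 3, p(−3) = −12. x₂ = (−3) − (−12)·((−3) − (−2))/((−12) − 3) = −11/5.
p(−3) = −12, p(−11/5) = 144/125. x₃ = (−11/5) − (144/125)·((−11/5) − (−3))/((144/125) − (−12)) = −311/137.

−311/137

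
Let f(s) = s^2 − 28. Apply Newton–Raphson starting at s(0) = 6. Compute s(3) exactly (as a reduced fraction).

32257/6096

f'(s) = 2s.
f(6) = 8, f'(6) = 12, so s(1) = 6 − 8/12 = 16/3.
f(16/3) = 4/9, f'(16/3) = 32/3, so s(2) = (16/3) − (4/9)/(32/3) = 127/24.
f(127/24) = 1/576, f'(127/24) = 127/12, so s(3) = (127/24) − (1/576)/(127/12) = 32257/6096.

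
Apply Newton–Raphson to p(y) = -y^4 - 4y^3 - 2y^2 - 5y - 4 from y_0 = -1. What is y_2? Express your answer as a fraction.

p'(y) = -4y^3 - 12y^2 - 4y - 5.
p(-1) = 2, p'(-1) = -9, so y_1 = (-1) - 2/(-9) = -7/9.
p(-7/9) = 1280/6561, p'(-7/9) = -5297/729, so y_2 = (-7/9) - (1280/6561)/(-5297/729) = -11933/15891.

-11933/15891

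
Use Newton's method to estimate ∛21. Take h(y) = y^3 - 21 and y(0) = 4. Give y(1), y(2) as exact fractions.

y(1) = 149/48, y(2) = 4469165/1598472

h'(y) = 3y^2.
h(4) = 43, h'(4) = 48, so y(1) = 4 - 43/48 = 149/48.
h(149/48) = 985517/110592, h'(149/48) = 22201/768, so y(2) = (149/48) - (985517/110592)/(22201/768) = 4469165/1598472.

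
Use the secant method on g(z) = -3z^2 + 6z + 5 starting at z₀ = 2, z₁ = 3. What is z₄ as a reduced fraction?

603/229

g(2) = 5, g(3) = -4. z₂ = 3 - (-4)·(3 - 2)/((-4) - 5) = 23/9.
g(3) = -4, g(23/9) = 20/27. z₃ = (23/9) - (20/27)·((23/9) - 3)/((20/27) - (-4)) = 21/8.
g(23/9) = 20/27, g(21/8) = 5/64. z₄ = (21/8) - (5/64)·((21/8) - (23/9))/((5/64) - (20/27)) = 603/229.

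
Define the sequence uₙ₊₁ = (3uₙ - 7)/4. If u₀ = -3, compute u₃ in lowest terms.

u₁ = (3·(-3) - 7)/4 = -4.
u₂ = (3·(-4) - 7)/4 = -19/4.
u₃ = (3·(-19/4) - 7)/4 = -85/16.

-85/16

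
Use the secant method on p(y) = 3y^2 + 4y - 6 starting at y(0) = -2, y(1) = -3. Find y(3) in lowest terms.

p(-2) = -2, p(-3) = 9. y(2) = (-3) - 9·((-3) - (-2))/(9 - (-2)) = -24/11.
p(-3) = 9, p(-24/11) = -54/121. y(3) = (-24/11) - (-54/121)·((-24/11) - (-3))/((-54/121) - 9) = -282/127.

-282/127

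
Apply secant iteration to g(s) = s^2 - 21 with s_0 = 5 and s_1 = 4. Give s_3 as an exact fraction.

g(5) = 4, g(4) = -5. s_2 = 4 - (-5)·(4 - 5)/((-5) - 4) = 41/9.
g(4) = -5, g(41/9) = -20/81. s_3 = (41/9) - (-20/81)·((41/9) - 4)/((-20/81) - (-5)) = 353/77.

353/77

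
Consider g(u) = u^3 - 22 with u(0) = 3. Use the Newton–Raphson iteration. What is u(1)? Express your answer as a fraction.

g'(u) = 3u^2.
g(3) = 5, g'(3) = 27, so u(1) = 3 - 5/27 = 76/27.

76/27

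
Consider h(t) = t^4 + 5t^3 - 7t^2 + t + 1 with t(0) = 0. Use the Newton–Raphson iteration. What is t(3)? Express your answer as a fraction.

h'(t) = 4t^3 + 15t^2 - 14t + 1.
h(0) = 1, h'(0) = 1, so t(1) = 0 - 1/1 = -1.
h(-1) = -11, h'(-1) = 26, so t(2) = (-1) - (-11)/26 = -15/26.
h(-15/26) = -1259489/456976, h'(-15/26) = 116893/8788, so t(3) = (-15/26) - (-1259489/456976)/(116893/8788) = -321043/868348.

-321043/868348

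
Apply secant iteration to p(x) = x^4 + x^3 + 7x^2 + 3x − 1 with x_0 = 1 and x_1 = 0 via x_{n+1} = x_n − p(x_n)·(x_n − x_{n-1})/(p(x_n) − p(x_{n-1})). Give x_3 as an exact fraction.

1728/6205

p(1) = 11, p(0) = −1. x_2 = 0 − (−1)·(0 − 1)/((−1) − 11) = 1/12.
p(0) = −1, p(1/12) = −14531/20736. x_3 = (1/12) − (−14531/20736)·((1/12) − 0)/((−14531/20736) − (−1)) = 1728/6205.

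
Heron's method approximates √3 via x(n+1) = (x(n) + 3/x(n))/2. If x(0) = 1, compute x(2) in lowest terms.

7/4

x(1) = (1 + 3/1)/2 = 2.
x(2) = (2 + 3/2)/2 = 7/4.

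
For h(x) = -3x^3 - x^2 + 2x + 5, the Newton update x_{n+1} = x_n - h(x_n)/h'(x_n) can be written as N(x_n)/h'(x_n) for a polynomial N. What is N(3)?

-176

h'(x) = -9x^2 - 2x + 2.
N(x) = x·h'(x) - h(x) = x·(-9x^2 - 2x + 2) - (-3x^3 - x^2 + 2x + 5) = -6x^3 - x^2 - 5.
N(3) = -176.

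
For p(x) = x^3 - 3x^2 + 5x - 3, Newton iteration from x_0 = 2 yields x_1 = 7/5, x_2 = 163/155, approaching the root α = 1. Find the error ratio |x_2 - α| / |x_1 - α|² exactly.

x_1 - α = 7/5 - 1 = 2/5, so |x_1 - α| = 2/5.
x_2 - α = 163/155 - 1 = 8/155, so |x_2 - α| = 8/155.
|x_1 - α|² = 4/25.
Ratio = (8/155) / (4/25) = 10/31.

10/31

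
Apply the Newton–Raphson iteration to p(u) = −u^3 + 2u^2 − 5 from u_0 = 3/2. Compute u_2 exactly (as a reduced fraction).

−3523/1485

p'(u) = −3u^2 + 4u.
p(3/2) = −31/8, p'(3/2) = −3/4, so u_1 = (3/2) − (−31/8)/(−3/4) = −11/3.
p(−11/3) = 1922/27, p'(−11/3) = −55, so u_2 = (−11/3) − (1922/27)/(−55) = −3523/1485.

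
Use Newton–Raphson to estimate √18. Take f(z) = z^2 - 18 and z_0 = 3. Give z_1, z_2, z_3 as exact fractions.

z_1 = 9/2, z_2 = 17/4, z_3 = 577/136

f'(z) = 2z.
f(3) = -9, f'(3) = 6, so z_1 = 3 - (-9)/6 = 9/2.
f(9/2) = 9/4, f'(9/2) = 9, so z_2 = (9/2) - (9/4)/9 = 17/4.
f(17/4) = 1/16, f'(17/4) = 17/2, so z_3 = (17/4) - (1/16)/(17/2) = 577/136.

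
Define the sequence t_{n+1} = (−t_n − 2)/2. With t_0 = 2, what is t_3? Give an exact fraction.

t_1 = (−2 − 2)/2 = −2.
t_2 = (−(−2) − 2)/2 = 0.
t_3 = (−0 − 2)/2 = −1.

−1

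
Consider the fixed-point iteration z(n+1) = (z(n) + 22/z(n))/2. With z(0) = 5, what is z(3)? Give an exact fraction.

z(1) = (5 + 22/5)/2 = 47/10.
z(2) = (47/10 + 22/(47/10))/2 = 4409/940.
z(3) = (4409/940 + 22/(4409/940))/2 = 38878481/8288920.

38878481/8288920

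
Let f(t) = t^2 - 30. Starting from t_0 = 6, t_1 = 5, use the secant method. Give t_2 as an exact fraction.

60/11

f(6) = 6, f(5) = -5. t_2 = 5 - (-5)·(5 - 6)/((-5) - 6) = 60/11.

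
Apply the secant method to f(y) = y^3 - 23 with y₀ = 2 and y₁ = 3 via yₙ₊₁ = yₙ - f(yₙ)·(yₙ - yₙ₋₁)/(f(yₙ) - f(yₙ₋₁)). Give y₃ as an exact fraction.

25793/9079

f(2) = -15, f(3) = 4. y₂ = 3 - 4·(3 - 2)/(4 - (-15)) = 53/19.
f(3) = 4, f(53/19) = -8880/6859. y₃ = (53/19) - (-8880/6859)·((53/19) - 3)/((-8880/6859) - 4) = 25793/9079.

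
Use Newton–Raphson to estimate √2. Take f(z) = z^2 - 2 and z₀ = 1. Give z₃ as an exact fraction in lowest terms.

577/408

f'(z) = 2z.
f(1) = -1, f'(1) = 2, so z₁ = 1 - (-1)/2 = 3/2.
f(3/2) = 1/4, f'(3/2) = 3, so z₂ = (3/2) - (1/4)/3 = 17/12.
f(17/12) = 1/144, f'(17/12) = 17/6, so z₃ = (17/12) - (1/144)/(17/6) = 577/408.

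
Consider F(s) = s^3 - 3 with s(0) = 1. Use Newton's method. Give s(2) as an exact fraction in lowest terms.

331/225

F'(s) = 3s^2.
F(1) = -2, F'(1) = 3, so s(1) = 1 - (-2)/3 = 5/3.
F(5/3) = 44/27, F'(5/3) = 25/3, so s(2) = (5/3) - (44/27)/(25/3) = 331/225.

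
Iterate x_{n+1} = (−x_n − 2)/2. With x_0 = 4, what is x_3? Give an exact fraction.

−5/4

x_1 = (−4 − 2)/2 = −3.
x_2 = (−(−3) − 2)/2 = 1/2.
x_3 = (−(1/2) − 2)/2 = −5/4.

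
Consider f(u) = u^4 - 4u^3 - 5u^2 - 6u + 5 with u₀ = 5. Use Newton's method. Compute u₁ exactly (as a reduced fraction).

745/144

f'(u) = 4u^3 - 12u^2 - 10u - 6.
f(5) = -25, f'(5) = 144, so u₁ = 5 - (-25)/144 = 745/144.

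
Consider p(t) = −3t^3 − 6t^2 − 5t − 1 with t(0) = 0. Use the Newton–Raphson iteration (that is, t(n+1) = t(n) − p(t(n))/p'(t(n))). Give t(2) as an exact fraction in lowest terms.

−101/370

p'(t) = −9t^2 − 12t − 5.
p(0) = −1, p'(0) = −5, so t(1) = 0 − (−1)/(−5) = −1/5.
p(−1/5) = −27/125, p'(−1/5) = −74/25, so t(2) = (−1/5) − (−27/125)/(−74/25) = −101/370.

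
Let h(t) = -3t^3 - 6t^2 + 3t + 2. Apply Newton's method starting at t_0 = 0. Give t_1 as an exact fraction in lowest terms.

h'(t) = -9t^2 - 12t + 3.
h(0) = 2, h'(0) = 3, so t_1 = 0 - 2/3 = -2/3.

-2/3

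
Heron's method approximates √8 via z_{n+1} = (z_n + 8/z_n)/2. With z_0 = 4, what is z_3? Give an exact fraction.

z_1 = (4 + 8/4)/2 = 3.
z_2 = (3 + 8/3)/2 = 17/6.
z_3 = (17/6 + 8/(17/6))/2 = 577/204.

577/204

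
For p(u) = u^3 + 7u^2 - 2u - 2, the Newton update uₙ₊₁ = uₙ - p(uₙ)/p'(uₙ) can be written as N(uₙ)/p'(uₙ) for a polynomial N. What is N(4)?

242

p'(u) = 3u^2 + 14u - 2.
N(u) = u·p'(u) - p(u) = u·(3u^2 + 14u - 2) - (u^3 + 7u^2 - 2u - 2) = 2u^3 + 7u^2 + 2.
N(4) = 242.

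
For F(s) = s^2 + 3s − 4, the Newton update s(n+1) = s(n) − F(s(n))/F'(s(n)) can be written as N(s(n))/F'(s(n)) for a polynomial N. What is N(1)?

F'(s) = 2s + 3.
N(s) = s·F'(s) − F(s) = s·(2s + 3) − (s^2 + 3s − 4) = s^2 + 4.
N(1) = 5.

5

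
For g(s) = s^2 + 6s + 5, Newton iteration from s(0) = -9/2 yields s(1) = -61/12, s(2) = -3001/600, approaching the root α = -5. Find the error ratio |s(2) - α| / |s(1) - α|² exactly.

s(1) - α = -61/12 - (-5) = -61/12 + 5 = -1/12, so |s(1) - α| = 1/12.
s(2) - α = -3001/600 - (-5) = -3001/600 + 5 = -1/600, so |s(2) - α| = 1/600.
|s(1) - α|² = 1/144.
Ratio = (1/600) / (1/144) = 6/25.

6/25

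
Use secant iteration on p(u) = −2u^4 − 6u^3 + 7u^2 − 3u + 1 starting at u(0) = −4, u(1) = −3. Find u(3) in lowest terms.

p(−4) = −3, p(−3) = 73. u(2) = (−3) − 73·((−3) − (−4))/(73 − (−3)) = −301/76.
p(−3) = 73, p(−301/76) = 55692795/16681088. u(3) = (−301/76) − (55692795/16681088)·((−301/76) − (−3))/((55692795/16681088) − 73) = −63777143/15918173.

−63777143/15918173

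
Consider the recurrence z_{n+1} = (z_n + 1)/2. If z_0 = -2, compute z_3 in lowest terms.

z_1 = ((-2) + 1)/2 = -1/2.
z_2 = ((-1/2) + 1)/2 = 1/4.
z_3 = ((1/4) + 1)/2 = 5/8.

5/8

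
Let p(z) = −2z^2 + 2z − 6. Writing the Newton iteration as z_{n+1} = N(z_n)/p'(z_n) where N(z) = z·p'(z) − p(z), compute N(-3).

−12

p'(z) = −4z + 2.
N(z) = z·p'(z) − p(z) = z·(−4z + 2) − (−2z^2 + 2z − 6) = −2z^2 + 6.
N(-3) = −12.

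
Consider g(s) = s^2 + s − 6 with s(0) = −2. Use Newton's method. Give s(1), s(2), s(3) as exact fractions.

g'(s) = 2s + 1.
g(−2) = −4, g'(−2) = −3, so s(1) = (−2) − (−4)/(−3) = −10/3.
g(−10/3) = 16/9, g'(−10/3) = −17/3, so s(2) = (−10/3) − (16/9)/(−17/3) = −154/51.
g(−154/51) = 256/2601, g'(−154/51) = −257/51, so s(3) = (−154/51) − (256/2601)/(−257/51) = −39322/13107.

s(1) = −10/3, s(2) = −154/51, s(3) = −39322/13107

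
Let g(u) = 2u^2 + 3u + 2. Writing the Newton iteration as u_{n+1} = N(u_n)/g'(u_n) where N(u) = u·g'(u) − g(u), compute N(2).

g'(u) = 4u + 3.
N(u) = u·g'(u) − g(u) = u·(4u + 3) − (2u^2 + 3u + 2) = 2u^2 − 2.
N(2) = 6.

6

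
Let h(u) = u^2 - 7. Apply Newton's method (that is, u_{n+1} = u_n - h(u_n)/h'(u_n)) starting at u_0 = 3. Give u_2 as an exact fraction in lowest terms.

127/48

h'(u) = 2u.
h(3) = 2, h'(3) = 6, so u_1 = 3 - 2/6 = 8/3.
h(8/3) = 1/9, h'(8/3) = 16/3, so u_2 = (8/3) - (1/9)/(16/3) = 127/48.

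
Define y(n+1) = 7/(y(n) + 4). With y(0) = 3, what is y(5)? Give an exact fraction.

1001/761

y(1) = 7/(3 + 4) = 1.
y(2) = 7/(1 + 4) = 7/5.
y(3) = 7/(7/5 + 4) = 35/27.
y(4) = 7/(35/27 + 4) = 189/143.
y(5) = 7/(189/143 + 4) = 1001/761.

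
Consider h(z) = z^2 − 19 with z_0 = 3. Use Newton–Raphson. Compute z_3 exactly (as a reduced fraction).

268753/61656

h'(z) = 2z.
h(3) = −10, h'(3) = 6, so z_1 = 3 − (−10)/6 = 14/3.
h(14/3) = 25/9, h'(14/3) = 28/3, so z_2 = (14/3) − (25/9)/(28/3) = 367/84.
h(367/84) = 625/7056, h'(367/84) = 367/42, so z_3 = (367/84) − (625/7056)/(367/42) = 268753/61656.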